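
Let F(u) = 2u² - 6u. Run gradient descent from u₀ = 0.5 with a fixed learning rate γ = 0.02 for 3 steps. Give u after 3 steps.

0.721312

F′(u) = 4u - 6
u₁ = 0.5 − 0.02·(-4) = 0.58
u₂ = 0.58 − 0.02·(-3.68) = 0.6536
u₃ = 0.6536 − 0.02·(-3.3856) = 0.721312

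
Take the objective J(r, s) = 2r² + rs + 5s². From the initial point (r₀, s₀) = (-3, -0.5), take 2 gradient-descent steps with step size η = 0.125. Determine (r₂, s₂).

∇J = (4r + s, r + 10s)
(r₁, s₁) = (-3, -0.5) − 0.125·(-12.5, -8) = (-1.4375, 0.5)
(r₂, s₂) = (-1.4375, 0.5) − 0.125·(-5.25, 3.5625) = (-0.78125, 0.0546875)

(-0.78125, 0.0546875)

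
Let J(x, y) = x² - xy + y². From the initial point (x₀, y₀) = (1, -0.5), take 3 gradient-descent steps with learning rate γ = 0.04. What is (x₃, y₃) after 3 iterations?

(0.732288, -0.28992)

∇J = (2x - y, -x + 2y)
(x₁, y₁) = (1, -0.5) − 0.04·(2.5, -2) = (0.9, -0.42)
(x₂, y₂) = (0.9, -0.42) − 0.04·(2.22, -1.74) = (0.8112, -0.3504)
(x₃, y₃) = (0.8112, -0.3504) − 0.04·(1.9728, -1.512) = (0.732288, -0.28992)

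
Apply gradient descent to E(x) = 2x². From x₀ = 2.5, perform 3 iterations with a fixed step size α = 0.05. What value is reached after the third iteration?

1.28

E′(x) = 4x
Step 1: E′(2.5) = 10; x₁ = 2.5 − 0.05·10 = 2
Step 2: E′(2) = 8; x₂ = 2 − 0.05·8 = 1.6
Step 3: E′(1.6) = 6.4; x₃ = 1.6 − 0.05·6.4 = 1.28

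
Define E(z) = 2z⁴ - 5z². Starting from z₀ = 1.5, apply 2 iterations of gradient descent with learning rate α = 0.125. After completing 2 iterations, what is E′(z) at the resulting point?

0

E′(z) = 8z³ - 10z
Step 1: E′(1.5) = 12; z₁ = 1.5 − 0.125·12 = 0
Step 2: E′(0) = 0; z₂ = 0 − 0.125·0 = 0
E′(z) at (0) = 0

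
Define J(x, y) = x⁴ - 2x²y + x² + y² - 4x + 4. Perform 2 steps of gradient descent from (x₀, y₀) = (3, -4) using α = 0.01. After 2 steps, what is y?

-3.624872

∇J = (4x³ - 4xy + 2x - 4, -2x² + 2y)
(x₁, y₁) = (3, -4) − 0.01·(158, -26) = (1.42, -3.74)
(x₂, y₂) = (1.42, -3.74) − 0.01·(31.536352, -11.5128) = (1.10463648, -3.624872)
y = -3.624872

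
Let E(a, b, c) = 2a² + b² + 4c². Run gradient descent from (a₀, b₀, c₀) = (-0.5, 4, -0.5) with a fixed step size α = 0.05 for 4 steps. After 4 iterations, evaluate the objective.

6.9881576

∇E = (4a, 2b, 8c)
(a₁, b₁, c₁) = (-0.5, 4, -0.5) − 0.05·(-2, 8, -4) = (-0.4, 3.6, -0.3)
(a₂, b₂, c₂) = (-0.4, 3.6, -0.3) − 0.05·(-1.6, 7.2, -2.4) = (-0.32, 3.24, -0.18)
(a₃, b₃, c₃) = (-0.32, 3.24, -0.18) − 0.05·(-1.28, 6.48, -1.44) = (-0.256, 2.916, -0.108)
(a₄, b₄, c₄) = (-0.256, 2.916, -0.108) − 0.05·(-1.024, 5.832, -0.864) = (-0.2048, 2.6244, -0.0648)
E(-0.2048, 2.6244, -0.0648) = 6.9881576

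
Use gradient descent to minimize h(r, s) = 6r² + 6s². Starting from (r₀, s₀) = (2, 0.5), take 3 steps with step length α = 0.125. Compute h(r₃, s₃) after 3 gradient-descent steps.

0.3984375

∇h = (12r, 12s)
Step 1: at (2, 0.5), ∇h = (24, 6) → (2, 0.5) − 0.125·(24, 6) = (-1, -0.25)
Step 2: at (-1, -0.25), ∇h = (-12, -3) → (-1, -0.25) − 0.125·(-12, -3) = (0.5, 0.125)
Step 3: at (0.5, 0.125), ∇h = (6, 1.5) → (0.5, 0.125) − 0.125·(6, 1.5) = (-0.25, -0.0625)
h(-0.25, -0.0625) = 0.3984375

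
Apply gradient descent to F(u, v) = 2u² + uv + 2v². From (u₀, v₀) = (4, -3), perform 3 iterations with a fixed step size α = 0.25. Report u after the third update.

0.046875

∇F = (4u + v, u + 4v)
Step 1: at (4, -3), ∇F = (13, -8) → (4, -3) − 0.25·(13, -8) = (0.75, -1)
Step 2: at (0.75, -1), ∇F = (2, -3.25) → (0.75, -1) − 0.25·(2, -3.25) = (0.25, -0.1875)
Step 3: at (0.25, -0.1875), ∇F = (0.8125, -0.5) → (0.25, -0.1875) − 0.25·(0.8125, -0.5) = (0.046875, -0.0625)
u = 0.046875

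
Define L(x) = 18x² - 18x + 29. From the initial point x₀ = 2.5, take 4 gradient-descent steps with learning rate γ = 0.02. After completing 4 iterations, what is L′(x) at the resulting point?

0.44255232

L′(x) = 36x - 18
x₁ = 2.5 − 0.02·72 = 1.06
x₂ = 1.06 − 0.02·20.16 = 0.6568
x₃ = 0.6568 − 0.02·5.6448 = 0.543904
x₄ = 0.543904 − 0.02·1.580544 = 0.51229312
L′(x) at (0.51229312) = 0.44255232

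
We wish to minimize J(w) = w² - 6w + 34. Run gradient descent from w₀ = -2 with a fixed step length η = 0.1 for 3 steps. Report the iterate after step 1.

J′(w) = 2w - 6
w₁ = -2 − 0.1·(-10) = -1

-1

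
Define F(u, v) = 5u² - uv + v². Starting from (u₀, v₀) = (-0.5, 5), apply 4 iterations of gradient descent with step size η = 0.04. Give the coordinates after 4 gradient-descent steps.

∇F = (10u - v, -u + 2v)
(u₁, v₁) = (-0.5, 5) − 0.04·(-10, 10.5) = (-0.1, 4.58)
(u₂, v₂) = (-0.1, 4.58) − 0.04·(-5.58, 9.26) = (0.1232, 4.2096)
(u₃, v₃) = (0.1232, 4.2096) − 0.04·(-2.9776, 8.296) = (0.242304, 3.87776)
(u₄, v₄) = (0.242304, 3.87776) − 0.04·(-1.45472, 7.513216) = (0.3004928, 3.57723136)

(0.3004928, 3.57723136)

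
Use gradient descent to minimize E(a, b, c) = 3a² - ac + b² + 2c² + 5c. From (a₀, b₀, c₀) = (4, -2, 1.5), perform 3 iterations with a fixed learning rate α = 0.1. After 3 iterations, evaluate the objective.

0.04957425

∇E = (6a - c, 2b, -a + 4c + 5)
(a₁, b₁, c₁) = (4, -2, 1.5) − 0.1·(22.5, -4, 7) = (1.75, -1.6, 0.8)
(a₂, b₂, c₂) = (1.75, -1.6, 0.8) − 0.1·(9.7, -3.2, 6.45) = (0.78, -1.28, 0.155)
(a₃, b₃, c₃) = (0.78, -1.28, 0.155) − 0.1·(4.525, -2.56, 4.84) = (0.3275, -1.024, -0.329)
E(0.3275, -1.024, -0.329) = 0.04957425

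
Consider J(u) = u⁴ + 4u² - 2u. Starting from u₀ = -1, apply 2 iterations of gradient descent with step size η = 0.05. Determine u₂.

-0.0746

J′(u) = 4u³ + 8u - 2
u₁ = -1 − 0.05·(-14) = -0.3
u₂ = -0.3 − 0.05·(-4.508) = -0.0746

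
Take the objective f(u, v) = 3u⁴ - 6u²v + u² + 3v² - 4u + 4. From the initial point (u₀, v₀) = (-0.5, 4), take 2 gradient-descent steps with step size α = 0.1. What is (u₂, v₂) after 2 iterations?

∇f = (12u³ - 12uv + 2u - 4, -6u² + 6v)
(u₁, v₁) = (-0.5, 4) − 0.1·(17.5, 22.5) = (-2.25, 1.75)
(u₂, v₂) = (-2.25, 1.75) − 0.1·(-97.9375, -19.875) = (7.54375, 3.7375)

(7.54375, 3.7375)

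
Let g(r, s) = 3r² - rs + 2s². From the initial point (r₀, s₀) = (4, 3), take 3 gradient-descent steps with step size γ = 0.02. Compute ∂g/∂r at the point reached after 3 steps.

∇g = (6r - s, -r + 4s)
(r₁, s₁) = (4, 3) − 0.02·(21, 8) = (3.58, 2.84)
(r₂, s₂) = (3.58, 2.84) − 0.02·(18.64, 7.78) = (3.2072, 2.6844)
(r₃, s₃) = (3.2072, 2.6844) − 0.02·(16.5588, 7.5304) = (2.876024, 2.533792)
∂g/∂r at (2.876024, 2.533792) = 14.722352

14.722352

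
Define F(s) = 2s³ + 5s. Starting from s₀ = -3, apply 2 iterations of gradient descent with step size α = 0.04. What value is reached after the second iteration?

F′(s) = 6s² + 5
s₁ = -3 − 0.04·59 = -5.36
s₂ = -5.36 − 0.04·177.3776 = -12.455104

-12.455104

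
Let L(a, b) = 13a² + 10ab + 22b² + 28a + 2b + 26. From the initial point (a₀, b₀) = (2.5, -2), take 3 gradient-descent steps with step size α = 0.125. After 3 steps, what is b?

∇L = (26a + 10b + 28, 10a + 44b + 2)
(a₁, b₁) = (2.5, -2) − 0.125·(73, -61) = (-6.625, 5.625)
(a₂, b₂) = (-6.625, 5.625) − 0.125·(-88, 183.25) = (4.375, -17.28125)
(a₃, b₃) = (4.375, -17.28125) − 0.125·(-31.0625, -714.625) = (8.2578125, 72.046875)
b = 72.046875

72.046875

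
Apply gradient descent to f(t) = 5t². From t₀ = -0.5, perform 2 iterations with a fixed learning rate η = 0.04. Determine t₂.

f′(t) = 10t
t₁ = -0.5 − 0.04·(-5) = -0.3
t₂ = -0.3 − 0.04·(-3) = -0.18

-0.18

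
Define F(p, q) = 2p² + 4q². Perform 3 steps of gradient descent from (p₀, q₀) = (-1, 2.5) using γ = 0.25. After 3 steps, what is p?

0

∇F = (4p, 8q)
(p₁, q₁) = (-1, 2.5) − 0.25·(-4, 20) = (0, -2.5)
(p₂, q₂) = (0, -2.5) − 0.25·(0, -20) = (0, 2.5)
(p₃, q₃) = (0, 2.5) − 0.25·(0, 20) = (0, -2.5)
p = 0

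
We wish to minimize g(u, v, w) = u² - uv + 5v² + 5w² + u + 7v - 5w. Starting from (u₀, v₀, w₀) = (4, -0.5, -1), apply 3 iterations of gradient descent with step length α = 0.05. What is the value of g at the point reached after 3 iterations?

∇g = (2u - v + 1, -u + 10v + 7, 10w - 5)
(u₁, v₁, w₁) = (4, -0.5, -1) − 0.05·(9.5, -2, -15) = (3.525, -0.4, -0.25)
(u₂, v₂, w₂) = (3.525, -0.4, -0.25) − 0.05·(8.45, -0.525, -7.5) = (3.1025, -0.37375, 0.125)
(u₃, v₃, w₃) = (3.1025, -0.37375, 0.125) − 0.05·(7.57875, 0.16, -3.75) = (2.7235625, -0.38175, 0.3125)
g(2.7235625, -0.38175, 0.3125) = 8.16327173828125

8.16327173828125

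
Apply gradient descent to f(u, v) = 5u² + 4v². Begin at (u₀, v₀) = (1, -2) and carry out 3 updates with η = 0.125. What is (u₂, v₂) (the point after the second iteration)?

(0.0625, 0)

∇f = (10u, 8v)
Step 1: at (1, -2), ∇f = (10, -16) → (1, -2) − 0.125·(10, -16) = (-0.25, 0)
Step 2: at (-0.25, 0), ∇f = (-2.5, 0) → (-0.25, 0) − 0.125·(-2.5, 0) = (0.0625, 0)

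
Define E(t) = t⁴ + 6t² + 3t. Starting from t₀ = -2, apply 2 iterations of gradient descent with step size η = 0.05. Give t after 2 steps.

0.055075

E′(t) = 4t³ + 12t + 3
t₁ = -2 − 0.05·(-53) = 0.65
t₂ = 0.65 − 0.05·11.8985 = 0.055075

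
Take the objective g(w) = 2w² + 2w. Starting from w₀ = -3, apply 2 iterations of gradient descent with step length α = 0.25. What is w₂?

-0.5

g′(w) = 4w + 2
Step 1: g′(-3) = -10; w₁ = -3 − 0.25·(-10) = -0.5
Step 2: g′(-0.5) = 0; w₂ = -0.5 − 0.25·0 = -0.5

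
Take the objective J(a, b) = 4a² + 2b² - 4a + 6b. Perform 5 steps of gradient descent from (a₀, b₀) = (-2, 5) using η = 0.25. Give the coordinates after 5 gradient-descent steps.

(3, -1.5)

∇J = (8a - 4, 4b + 6)
Step 1: at (-2, 5), ∇J = (-20, 26) → (-2, 5) − 0.25·(-20, 26) = (3, -1.5)
Step 2: at (3, -1.5), ∇J = (20, 0) → (3, -1.5) − 0.25·(20, 0) = (-2, -1.5)
Step 3: at (-2, -1.5), ∇J = (-20, 0) → (-2, -1.5) − 0.25·(-20, 0) = (3, -1.5)
Step 4: at (3, -1.5), ∇J = (20, 0) → (3, -1.5) − 0.25·(20, 0) = (-2, -1.5)
Step 5: at (-2, -1.5), ∇J = (-20, 0) → (-2, -1.5) − 0.25·(-20, 0) = (3, -1.5)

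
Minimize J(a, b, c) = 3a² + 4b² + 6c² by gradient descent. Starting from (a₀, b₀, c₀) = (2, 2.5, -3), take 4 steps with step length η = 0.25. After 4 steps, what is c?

∇J = (6a, 8b, 12c)
(a₁, b₁, c₁) = (2, 2.5, -3) − 0.25·(12, 20, -36) = (-1, -2.5, 6)
(a₂, b₂, c₂) = (-1, -2.5, 6) − 0.25·(-6, -20, 72) = (0.5, 2.5, -12)
(a₃, b₃, c₃) = (0.5, 2.5, -12) − 0.25·(3, 20, -144) = (-0.25, -2.5, 24)
(a₄, b₄, c₄) = (-0.25, -2.5, 24) − 0.25·(-1.5, -20, 288) = (0.125, 2.5, -48)
c = -48

-48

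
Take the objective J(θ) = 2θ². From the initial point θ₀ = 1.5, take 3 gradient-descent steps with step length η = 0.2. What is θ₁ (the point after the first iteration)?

0.3

J′(θ) = 4θ
θ₁ = 1.5 − 0.2·6 = 0.3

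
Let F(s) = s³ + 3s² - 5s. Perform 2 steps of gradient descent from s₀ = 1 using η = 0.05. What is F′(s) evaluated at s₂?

0.813388

F′(s) = 3s² + 6s - 5
s₁ = 1 − 0.05·4 = 0.8
s₂ = 0.8 − 0.05·1.72 = 0.714
F′(s) at (0.714) = 0.813388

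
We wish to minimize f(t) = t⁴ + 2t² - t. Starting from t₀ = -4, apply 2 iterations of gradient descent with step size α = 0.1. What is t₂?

f′(t) = 4t³ + 4t - 1
Step 1: f′(-4) = -273; t₁ = -4 − 0.1·(-273) = 23.3
Step 2: f′(23.3) = 50689.548; t₂ = 23.3 − 0.1·50689.548 = -5045.6548

-5045.6548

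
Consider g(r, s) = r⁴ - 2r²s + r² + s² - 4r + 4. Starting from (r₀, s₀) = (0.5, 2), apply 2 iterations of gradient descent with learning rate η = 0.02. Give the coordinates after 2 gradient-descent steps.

(0.76206824, 1.868676)

∇g = (4r³ - 4rs + 2r - 4, -2r² + 2s)
(r₁, s₁) = (0.5, 2) − 0.02·(-6.5, 3.5) = (0.63, 1.93)
(r₂, s₂) = (0.63, 1.93) − 0.02·(-6.603412, 3.0662) = (0.76206824, 1.868676)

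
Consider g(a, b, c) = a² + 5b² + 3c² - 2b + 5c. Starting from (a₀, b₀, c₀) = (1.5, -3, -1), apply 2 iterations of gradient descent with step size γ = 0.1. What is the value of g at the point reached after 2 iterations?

-1.3596

∇g = (2a, 10b - 2, 6c + 5)
Step 1: at (1.5, -3, -1), ∇g = (3, -32, -1) → (1.5, -3, -1) − 0.1·(3, -32, -1) = (1.2, 0.2, -0.9)
Step 2: at (1.2, 0.2, -0.9), ∇g = (2.4, 0, -0.4) → (1.2, 0.2, -0.9) − 0.1·(2.4, 0, -0.4) = (0.96, 0.2, -0.86)
g(0.96, 0.2, -0.86) = -1.3596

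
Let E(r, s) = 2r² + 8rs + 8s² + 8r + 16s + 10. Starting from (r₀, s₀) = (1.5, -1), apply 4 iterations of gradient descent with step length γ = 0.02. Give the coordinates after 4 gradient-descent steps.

∇E = (4r + 8s + 8, 8r + 16s + 16)
Step 1: at (1.5, -1), ∇E = (6, 12) → (1.5, -1) − 0.02·(6, 12) = (1.38, -1.24)
Step 2: at (1.38, -1.24), ∇E = (3.6, 7.2) → (1.38, -1.24) − 0.02·(3.6, 7.2) = (1.308, -1.384)
Step 3: at (1.308, -1.384), ∇E = (2.16, 4.32) → (1.308, -1.384) − 0.02·(2.16, 4.32) = (1.2648, -1.4704)
Step 4: at (1.2648, -1.4704), ∇E = (1.296, 2.592) → (1.2648, -1.4704) − 0.02·(1.296, 2.592) = (1.23888, -1.52224)

(1.23888, -1.52224)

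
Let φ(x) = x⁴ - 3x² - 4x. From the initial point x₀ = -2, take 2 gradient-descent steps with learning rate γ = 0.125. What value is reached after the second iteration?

1.75

φ′(x) = 4x³ - 6x - 4
Step 1: φ′(-2) = -24; x₁ = -2 − 0.125·(-24) = 1
Step 2: φ′(1) = -6; x₂ = 1 − 0.125·(-6) = 1.75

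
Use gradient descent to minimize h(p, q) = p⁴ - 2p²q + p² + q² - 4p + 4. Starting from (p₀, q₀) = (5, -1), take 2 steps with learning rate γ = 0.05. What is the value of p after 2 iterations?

∇h = (4p³ - 4pq + 2p - 4, -2p² + 2q)
(p₁, q₁) = (5, -1) − 0.05·(526, -52) = (-21.3, 1.6)
(p₂, q₂) = (-21.3, 1.6) − 0.05·(-38564.668, -904.18) = (1906.9334, 46.809)
p = 1906.9334

1906.9334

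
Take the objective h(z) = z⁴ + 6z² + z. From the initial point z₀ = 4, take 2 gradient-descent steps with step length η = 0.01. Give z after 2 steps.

h′(z) = 4z³ + 12z + 1
Step 1: h′(4) = 305; z₁ = 4 − 0.01·305 = 0.95
Step 2: h′(0.95) = 15.8295; z₂ = 0.95 − 0.01·15.8295 = 0.791705

0.791705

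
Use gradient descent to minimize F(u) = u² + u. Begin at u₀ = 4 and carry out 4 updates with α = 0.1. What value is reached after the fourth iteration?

1.3432

F′(u) = 2u + 1
Step 1: F′(4) = 9; u₁ = 4 − 0.1·9 = 3.1
Step 2: F′(3.1) = 7.2; u₂ = 3.1 − 0.1·7.2 = 2.38
Step 3: F′(2.38) = 5.76; u₃ = 2.38 − 0.1·5.76 = 1.804
Step 4: F′(1.804) = 4.608; u₄ = 1.804 − 0.1·4.608 = 1.3432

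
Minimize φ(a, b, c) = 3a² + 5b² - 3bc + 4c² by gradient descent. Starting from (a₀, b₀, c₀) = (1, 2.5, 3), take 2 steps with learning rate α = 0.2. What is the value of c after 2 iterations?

-0.24

∇φ = (6a, 10b - 3c, -3b + 8c)
Step 1: at (1, 2.5, 3), ∇φ = (6, 16, 16.5) → (1, 2.5, 3) − 0.2·(6, 16, 16.5) = (-0.2, -0.7, -0.3)
Step 2: at (-0.2, -0.7, -0.3), ∇φ = (-1.2, -6.1, -0.3) → (-0.2, -0.7, -0.3) − 0.2·(-1.2, -6.1, -0.3) = (0.04, 0.52, -0.24)
c = -0.24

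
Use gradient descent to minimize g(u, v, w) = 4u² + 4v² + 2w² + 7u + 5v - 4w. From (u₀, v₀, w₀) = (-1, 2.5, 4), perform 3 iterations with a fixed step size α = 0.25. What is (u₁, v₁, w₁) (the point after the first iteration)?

(-0.75, -3.75, 1)

∇g = (8u + 7, 8v + 5, 4w - 4)
(u₁, v₁, w₁) = (-1, 2.5, 4) − 0.25·(-1, 25, 12) = (-0.75, -3.75, 1)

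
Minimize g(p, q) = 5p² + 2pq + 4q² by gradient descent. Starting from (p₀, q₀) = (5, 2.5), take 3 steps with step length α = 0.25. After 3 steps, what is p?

∇g = (10p + 2q, 2p + 8q)
(p₁, q₁) = (5, 2.5) − 0.25·(55, 30) = (-8.75, -5)
(p₂, q₂) = (-8.75, -5) − 0.25·(-97.5, -57.5) = (15.625, 9.375)
(p₃, q₃) = (15.625, 9.375) − 0.25·(175, 106.25) = (-28.125, -17.1875)
p = -28.125

-28.125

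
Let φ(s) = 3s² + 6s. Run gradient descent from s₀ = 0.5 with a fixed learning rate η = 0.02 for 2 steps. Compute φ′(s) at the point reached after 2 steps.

φ′(s) = 6s + 6
Step 1: φ′(0.5) = 9; s₁ = 0.5 − 0.02·9 = 0.32
Step 2: φ′(0.32) = 7.92; s₂ = 0.32 − 0.02·7.92 = 0.1616
φ′(s) at (0.1616) = 6.9696

6.9696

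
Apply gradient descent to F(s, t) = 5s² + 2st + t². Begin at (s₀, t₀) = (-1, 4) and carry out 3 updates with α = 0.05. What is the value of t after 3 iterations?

∇F = (10s + 2t, 2s + 2t)
Step 1: at (-1, 4), ∇F = (-2, 6) → (-1, 4) − 0.05·(-2, 6) = (-0.9, 3.7)
Step 2: at (-0.9, 3.7), ∇F = (-1.6, 5.6) → (-0.9, 3.7) − 0.05·(-1.6, 5.6) = (-0.82, 3.42)
Step 3: at (-0.82, 3.42), ∇F = (-1.36, 5.2) → (-0.82, 3.42) − 0.05·(-1.36, 5.2) = (-0.752, 3.16)
t = 3.16

3.16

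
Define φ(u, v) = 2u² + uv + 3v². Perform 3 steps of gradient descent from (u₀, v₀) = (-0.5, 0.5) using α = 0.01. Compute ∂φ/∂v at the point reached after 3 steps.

∇φ = (4u + v, u + 6v)
(u₁, v₁) = (-0.5, 0.5) − 0.01·(-1.5, 2.5) = (-0.485, 0.475)
(u₂, v₂) = (-0.485, 0.475) − 0.01·(-1.465, 2.365) = (-0.47035, 0.45135)
(u₃, v₃) = (-0.47035, 0.45135) − 0.01·(-1.43005, 2.23775) = (-0.4560495, 0.4289725)
∂φ/∂v at (-0.4560495, 0.4289725) = 2.1177855

2.1177855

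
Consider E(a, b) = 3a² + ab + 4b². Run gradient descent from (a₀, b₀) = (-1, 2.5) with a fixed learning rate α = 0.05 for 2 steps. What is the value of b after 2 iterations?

0.97125

∇E = (6a + b, a + 8b)
(a₁, b₁) = (-1, 2.5) − 0.05·(-3.5, 19) = (-0.825, 1.55)
(a₂, b₂) = (-0.825, 1.55) − 0.05·(-3.4, 11.575) = (-0.655, 0.97125)
b = 0.97125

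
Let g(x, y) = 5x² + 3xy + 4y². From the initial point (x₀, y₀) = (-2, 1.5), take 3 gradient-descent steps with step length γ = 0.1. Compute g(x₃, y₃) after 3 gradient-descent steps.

0.08677125

∇g = (10x + 3y, 3x + 8y)
(x₁, y₁) = (-2, 1.5) − 0.1·(-15.5, 6) = (-0.45, 0.9)
(x₂, y₂) = (-0.45, 0.9) − 0.1·(-1.8, 5.85) = (-0.27, 0.315)
(x₃, y₃) = (-0.27, 0.315) − 0.1·(-1.755, 1.71) = (-0.0945, 0.144)
g(-0.0945, 0.144) = 0.08677125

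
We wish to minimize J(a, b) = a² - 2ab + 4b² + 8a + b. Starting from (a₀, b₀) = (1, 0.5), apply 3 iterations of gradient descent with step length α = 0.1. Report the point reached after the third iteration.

(-1.352, -0.244)

∇J = (2a - 2b + 8, -2a + 8b + 1)
(a₁, b₁) = (1, 0.5) − 0.1·(9, 3) = (0.1, 0.2)
(a₂, b₂) = (0.1, 0.2) − 0.1·(7.8, 2.4) = (-0.68, -0.04)
(a₃, b₃) = (-0.68, -0.04) − 0.1·(6.72, 2.04) = (-1.352, -0.244)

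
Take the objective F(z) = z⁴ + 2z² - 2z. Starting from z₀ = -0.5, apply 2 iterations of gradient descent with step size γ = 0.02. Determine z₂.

F′(z) = 4z³ + 4z - 2
z₁ = -0.5 − 0.02·(-4.5) = -0.41
z₂ = -0.41 − 0.02·(-3.915684) = -0.33168632

-0.33168632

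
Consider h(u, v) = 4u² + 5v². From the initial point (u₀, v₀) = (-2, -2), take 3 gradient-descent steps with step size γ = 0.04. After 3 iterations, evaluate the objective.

∇h = (8u, 10v)
(u₁, v₁) = (-2, -2) − 0.04·(-16, -20) = (-1.36, -1.2)
(u₂, v₂) = (-1.36, -1.2) − 0.04·(-10.88, -12) = (-0.9248, -0.72)
(u₃, v₃) = (-0.9248, -0.72) − 0.04·(-7.3984, -7.2) = (-0.628864, -0.432)
h(-0.628864, -0.432) = 2.514999721984

2.514999721984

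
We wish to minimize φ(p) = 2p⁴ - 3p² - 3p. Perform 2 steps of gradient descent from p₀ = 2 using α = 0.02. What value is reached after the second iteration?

φ′(p) = 8p³ - 6p - 3
p₁ = 2 − 0.02·49 = 1.02
p₂ = 1.02 − 0.02·(-0.630336) = 1.03260672

1.03260672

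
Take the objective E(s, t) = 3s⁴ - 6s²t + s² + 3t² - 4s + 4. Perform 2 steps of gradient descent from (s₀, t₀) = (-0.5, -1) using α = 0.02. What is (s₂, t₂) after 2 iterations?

∇E = (12s³ - 12st + 2s - 4, -6s² + 6t)
(s₁, t₁) = (-0.5, -1) − 0.02·(-12.5, -7.5) = (-0.25, -0.85)
(s₂, t₂) = (-0.25, -0.85) − 0.02·(-7.2375, -5.475) = (-0.10525, -0.7405)

(-0.10525, -0.7405)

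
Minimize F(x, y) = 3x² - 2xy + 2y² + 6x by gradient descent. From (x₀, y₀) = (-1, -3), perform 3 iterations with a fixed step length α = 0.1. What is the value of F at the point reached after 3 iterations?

-2.8528

∇F = (6x - 2y + 6, -2x + 4y)
(x₁, y₁) = (-1, -3) − 0.1·(6, -10) = (-1.6, -2)
(x₂, y₂) = (-1.6, -2) − 0.1·(0.4, -4.8) = (-1.64, -1.52)
(x₃, y₃) = (-1.64, -1.52) − 0.1·(-0.8, -2.8) = (-1.56, -1.24)
F(-1.56, -1.24) = -2.8528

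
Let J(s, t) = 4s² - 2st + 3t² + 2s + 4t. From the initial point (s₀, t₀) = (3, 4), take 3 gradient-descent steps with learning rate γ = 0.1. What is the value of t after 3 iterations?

-0.096

∇J = (8s - 2t + 2, -2s + 6t + 4)
(s₁, t₁) = (3, 4) − 0.1·(18, 22) = (1.2, 1.8)
(s₂, t₂) = (1.2, 1.8) − 0.1·(8, 12.4) = (0.4, 0.56)
(s₃, t₃) = (0.4, 0.56) − 0.1·(4.08, 6.56) = (-0.008, -0.096)
t = -0.096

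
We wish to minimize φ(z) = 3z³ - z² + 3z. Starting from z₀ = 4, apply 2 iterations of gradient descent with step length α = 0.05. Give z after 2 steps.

-7.311125

φ′(z) = 9z² - 2z + 3
Step 1: φ′(4) = 139; z₁ = 4 − 0.05·139 = -2.95
Step 2: φ′(-2.95) = 87.2225; z₂ = -2.95 − 0.05·87.2225 = -7.311125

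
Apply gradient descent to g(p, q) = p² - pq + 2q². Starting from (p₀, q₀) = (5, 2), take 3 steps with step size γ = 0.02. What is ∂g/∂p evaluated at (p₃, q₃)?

7.246072

∇g = (2p - q, -p + 4q)
Step 1: at (5, 2), ∇g = (8, 3) → (5, 2) − 0.02·(8, 3) = (4.84, 1.94)
Step 2: at (4.84, 1.94), ∇g = (7.74, 2.92) → (4.84, 1.94) − 0.02·(7.74, 2.92) = (4.6852, 1.8816)
Step 3: at (4.6852, 1.8816), ∇g = (7.4888, 2.8412) → (4.6852, 1.8816) − 0.02·(7.4888, 2.8412) = (4.535424, 1.824776)
∂g/∂p at (4.535424, 1.824776) = 7.246072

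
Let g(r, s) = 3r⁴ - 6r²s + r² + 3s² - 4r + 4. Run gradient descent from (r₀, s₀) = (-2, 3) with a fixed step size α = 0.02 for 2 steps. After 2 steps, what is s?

∇g = (12r³ - 12rs + 2r - 4, -6r² + 6s)
Step 1: at (-2, 3), ∇g = (-32, -6) → (-2, 3) − 0.02·(-32, -6) = (-1.36, 3.12)
Step 2: at (-1.36, 3.12), ∇g = (14.012928, 7.6224) → (-1.36, 3.12) − 0.02·(14.012928, 7.6224) = (-1.64025856, 2.967552)
s = 2.967552

2.967552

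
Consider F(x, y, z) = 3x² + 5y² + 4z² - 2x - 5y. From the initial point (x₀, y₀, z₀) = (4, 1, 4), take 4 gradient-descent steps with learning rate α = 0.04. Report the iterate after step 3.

∇F = (6x - 2, 10y - 5, 8z)
(x₁, y₁, z₁) = (4, 1, 4) − 0.04·(22, 5, 32) = (3.12, 0.8, 2.72)
(x₂, y₂, z₂) = (3.12, 0.8, 2.72) − 0.04·(16.72, 3, 21.76) = (2.4512, 0.68, 1.8496)
(x₃, y₃, z₃) = (2.4512, 0.68, 1.8496) − 0.04·(12.7072, 1.8, 14.7968) = (1.942912, 0.608, 1.257728)

(1.942912, 0.608, 1.257728)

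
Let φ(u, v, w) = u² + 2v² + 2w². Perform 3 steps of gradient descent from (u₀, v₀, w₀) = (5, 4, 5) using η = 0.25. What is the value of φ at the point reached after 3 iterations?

∇φ = (2u, 4v, 4w)
(u₁, v₁, w₁) = (5, 4, 5) − 0.25·(10, 16, 20) = (2.5, 0, 0)
(u₂, v₂, w₂) = (2.5, 0, 0) − 0.25·(5, 0, 0) = (1.25, 0, 0)
(u₃, v₃, w₃) = (1.25, 0, 0) − 0.25·(2.5, 0, 0) = (0.625, 0, 0)
φ(0.625, 0, 0) = 0.390625

0.390625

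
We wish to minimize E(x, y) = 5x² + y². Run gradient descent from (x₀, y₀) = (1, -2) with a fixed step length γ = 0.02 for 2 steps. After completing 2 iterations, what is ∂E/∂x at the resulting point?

∇E = (10x, 2y)
(x₁, y₁) = (1, -2) − 0.02·(10, -4) = (0.8, -1.92)
(x₂, y₂) = (0.8, -1.92) − 0.02·(8, -3.84) = (0.64, -1.8432)
∂E/∂x at (0.64, -1.8432) = 6.4

6.4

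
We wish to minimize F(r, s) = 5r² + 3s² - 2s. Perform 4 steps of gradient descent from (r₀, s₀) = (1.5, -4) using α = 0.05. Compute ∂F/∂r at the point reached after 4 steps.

∇F = (10r, 6s - 2)
(r₁, s₁) = (1.5, -4) − 0.05·(15, -26) = (0.75, -2.7)
(r₂, s₂) = (0.75, -2.7) − 0.05·(7.5, -18.2) = (0.375, -1.79)
(r₃, s₃) = (0.375, -1.79) − 0.05·(3.75, -12.74) = (0.1875, -1.153)
(r₄, s₄) = (0.1875, -1.153) − 0.05·(1.875, -8.918) = (0.09375, -0.7071)
∂F/∂r at (0.09375, -0.7071) = 0.9375

0.9375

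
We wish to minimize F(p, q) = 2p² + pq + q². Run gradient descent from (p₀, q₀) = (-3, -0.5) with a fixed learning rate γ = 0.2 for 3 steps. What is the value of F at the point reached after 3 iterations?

0.037888

∇F = (4p + q, p + 2q)
(p₁, q₁) = (-3, -0.5) − 0.2·(-12.5, -4) = (-0.5, 0.3)
(p₂, q₂) = (-0.5, 0.3) − 0.2·(-1.7, 0.1) = (-0.16, 0.28)
(p₃, q₃) = (-0.16, 0.28) − 0.2·(-0.36, 0.4) = (-0.088, 0.2)
F(-0.088, 0.2) = 0.037888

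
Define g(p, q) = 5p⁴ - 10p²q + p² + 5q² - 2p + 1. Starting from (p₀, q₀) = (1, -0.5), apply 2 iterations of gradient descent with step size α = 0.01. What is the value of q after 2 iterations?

-0.266

∇g = (20p³ - 20pq + 2p - 2, -10p² + 10q)
(p₁, q₁) = (1, -0.5) − 0.01·(30, -15) = (0.7, -0.35)
(p₂, q₂) = (0.7, -0.35) − 0.01·(11.16, -8.4) = (0.5884, -0.266)
q = -0.266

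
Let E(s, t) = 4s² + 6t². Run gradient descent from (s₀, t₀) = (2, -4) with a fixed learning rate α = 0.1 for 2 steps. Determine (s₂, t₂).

∇E = (8s, 12t)
Step 1: at (2, -4), ∇E = (16, -48) → (2, -4) − 0.1·(16, -48) = (0.4, 0.8)
Step 2: at (0.4, 0.8), ∇E = (3.2, 9.6) → (0.4, 0.8) − 0.1·(3.2, 9.6) = (0.08, -0.16)

(0.08, -0.16)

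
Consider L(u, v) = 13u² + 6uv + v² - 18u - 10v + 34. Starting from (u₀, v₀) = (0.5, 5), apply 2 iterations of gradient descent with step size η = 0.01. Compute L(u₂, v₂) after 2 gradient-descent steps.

∇L = (26u + 6v - 18, 6u + 2v - 10)
Step 1: at (0.5, 5), ∇L = (25, 3) → (0.5, 5) − 0.01·(25, 3) = (0.25, 4.97)
Step 2: at (0.25, 4.97), ∇L = (18.32, 1.44) → (0.25, 4.97) − 0.01·(18.32, 1.44) = (0.0668, 4.9556)
L(0.0668, 4.9556) = 9.84378496

9.84378496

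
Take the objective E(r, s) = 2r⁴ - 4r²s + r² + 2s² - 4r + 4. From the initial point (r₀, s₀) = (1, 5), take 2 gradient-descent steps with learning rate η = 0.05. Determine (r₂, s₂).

(-0.7072, 4.818)

∇E = (8r³ - 8rs + 2r - 4, -4r² + 4s)
Step 1: at (1, 5), ∇E = (-34, 16) → (1, 5) − 0.05·(-34, 16) = (2.7, 4.2)
Step 2: at (2.7, 4.2), ∇E = (68.144, -12.36) → (2.7, 4.2) − 0.05·(68.144, -12.36) = (-0.7072, 4.818)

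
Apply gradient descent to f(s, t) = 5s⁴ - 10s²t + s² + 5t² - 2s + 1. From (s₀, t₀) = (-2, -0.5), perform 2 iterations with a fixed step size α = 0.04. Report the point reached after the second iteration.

(-118.0489472, 12.61744)

∇f = (20s³ - 20st + 2s - 2, -10s² + 10t)
Step 1: at (-2, -0.5), ∇f = (-186, -45) → (-2, -0.5) − 0.04·(-186, -45) = (5.44, 1.3)
Step 2: at (5.44, 1.3), ∇f = (3087.22368, -282.936) → (5.44, 1.3) − 0.04·(3087.22368, -282.936) = (-118.0489472, 12.61744)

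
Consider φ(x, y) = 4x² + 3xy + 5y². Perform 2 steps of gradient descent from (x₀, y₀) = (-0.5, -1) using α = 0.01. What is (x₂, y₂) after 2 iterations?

∇φ = (8x + 3y, 3x + 10y)
Step 1: at (-0.5, -1), ∇φ = (-7, -11.5) → (-0.5, -1) − 0.01·(-7, -11.5) = (-0.43, -0.885)
Step 2: at (-0.43, -0.885), ∇φ = (-6.095, -10.14) → (-0.43, -0.885) − 0.01·(-6.095, -10.14) = (-0.36905, -0.7836)

(-0.36905, -0.7836)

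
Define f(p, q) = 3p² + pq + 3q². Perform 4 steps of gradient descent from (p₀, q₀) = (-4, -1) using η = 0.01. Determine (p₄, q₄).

∇f = (6p + q, p + 6q)
(p₁, q₁) = (-4, -1) − 0.01·(-25, -10) = (-3.75, -0.9)
(p₂, q₂) = (-3.75, -0.9) − 0.01·(-23.4, -9.15) = (-3.516, -0.8085)
(p₃, q₃) = (-3.516, -0.8085) − 0.01·(-21.9045, -8.367) = (-3.296955, -0.72483)
(p₄, q₄) = (-3.296955, -0.72483) − 0.01·(-20.50656, -7.645935) = (-3.0918894, -0.64837065)

(-3.0918894, -0.64837065)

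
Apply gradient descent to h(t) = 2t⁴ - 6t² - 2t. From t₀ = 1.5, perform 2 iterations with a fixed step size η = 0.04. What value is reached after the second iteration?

h′(t) = 8t³ - 12t - 2
t₁ = 1.5 − 0.04·7 = 1.22
t₂ = 1.22 − 0.04·(-2.113216) = 1.30452864

1.30452864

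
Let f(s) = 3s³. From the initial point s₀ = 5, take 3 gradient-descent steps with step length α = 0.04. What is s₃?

f′(s) = 9s²
Step 1: f′(5) = 225; s₁ = 5 − 0.04·225 = -4
Step 2: f′(-4) = 144; s₂ = -4 − 0.04·144 = -9.76
Step 3: f′(-9.76) = 857.3184; s₃ = -9.76 − 0.04·857.3184 = -44.052736

-44.052736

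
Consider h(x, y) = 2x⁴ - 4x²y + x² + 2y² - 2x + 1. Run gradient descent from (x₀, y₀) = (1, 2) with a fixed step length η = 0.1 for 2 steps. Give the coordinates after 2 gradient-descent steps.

∇h = (8x³ - 8xy + 2x - 2, -4x² + 4y)
(x₁, y₁) = (1, 2) − 0.1·(-8, 4) = (1.8, 1.6)
(x₂, y₂) = (1.8, 1.6) − 0.1·(25.216, -6.56) = (-0.7216, 2.256)

(-0.7216, 2.256)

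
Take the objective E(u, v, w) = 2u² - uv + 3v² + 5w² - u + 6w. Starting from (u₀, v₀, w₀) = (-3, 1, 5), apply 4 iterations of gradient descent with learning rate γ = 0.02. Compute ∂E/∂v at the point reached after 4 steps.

∇E = (4u - v - 1, -u + 6v, 10w + 6)
Step 1: at (-3, 1, 5), ∇E = (-14, 9, 56) → (-3, 1, 5) − 0.02·(-14, 9, 56) = (-2.72, 0.82, 3.88)
Step 2: at (-2.72, 0.82, 3.88), ∇E = (-12.7, 7.64, 44.8) → (-2.72, 0.82, 3.88) − 0.02·(-12.7, 7.64, 44.8) = (-2.466, 0.6672, 2.984)
Step 3: at (-2.466, 0.6672, 2.984), ∇E = (-11.5312, 6.4692, 35.84) → (-2.466, 0.6672, 2.984) − 0.02·(-11.5312, 6.4692, 35.84) = (-2.235376, 0.537816, 2.2672)
Step 4: at (-2.235376, 0.537816, 2.2672), ∇E = (-10.47932, 5.462272, 28.672) → (-2.235376, 0.537816, 2.2672) − 0.02·(-10.47932, 5.462272, 28.672) = (-2.0257896, 0.42857056, 1.69376)
∂E/∂v at (-2.0257896, 0.42857056, 1.69376) = 4.59721296

4.59721296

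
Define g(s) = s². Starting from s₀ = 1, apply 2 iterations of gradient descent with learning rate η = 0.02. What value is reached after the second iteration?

g′(s) = 2s
Step 1: g′(1) = 2; s₁ = 1 − 0.02·2 = 0.96
Step 2: g′(0.96) = 1.92; s₂ = 0.96 − 0.02·1.92 = 0.9216

0.9216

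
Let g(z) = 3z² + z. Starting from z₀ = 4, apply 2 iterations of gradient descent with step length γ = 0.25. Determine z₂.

g′(z) = 6z + 1
Step 1: g′(4) = 25; z₁ = 4 − 0.25·25 = -2.25
Step 2: g′(-2.25) = -12.5; z₂ = -2.25 − 0.25·(-12.5) = 0.875

0.875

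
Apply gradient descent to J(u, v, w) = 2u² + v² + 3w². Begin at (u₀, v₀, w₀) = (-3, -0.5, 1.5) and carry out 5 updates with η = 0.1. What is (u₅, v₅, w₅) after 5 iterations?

∇J = (4u, 2v, 6w)
(u₁, v₁, w₁) = (-3, -0.5, 1.5) − 0.1·(-12, -1, 9) = (-1.8, -0.4, 0.6)
(u₂, v₂, w₂) = (-1.8, -0.4, 0.6) − 0.1·(-7.2, -0.8, 3.6) = (-1.08, -0.32, 0.24)
(u₃, v₃, w₃) = (-1.08, -0.32, 0.24) − 0.1·(-4.32, -0.64, 1.44) = (-0.648, -0.256, 0.096)
(u₄, v₄, w₄) = (-0.648, -0.256, 0.096) − 0.1·(-2.592, -0.512, 0.576) = (-0.3888, -0.2048, 0.0384)
(u₅, v₅, w₅) = (-0.3888, -0.2048, 0.0384) − 0.1·(-1.5552, -0.4096, 0.2304) = (-0.23328, -0.16384, 0.01536)

(-0.23328, -0.16384, 0.01536)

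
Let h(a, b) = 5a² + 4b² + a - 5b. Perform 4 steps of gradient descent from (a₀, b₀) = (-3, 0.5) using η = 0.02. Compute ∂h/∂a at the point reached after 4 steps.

-11.8784

∇h = (10a + 1, 8b - 5)
Step 1: at (-3, 0.5), ∇h = (-29, -1) → (-3, 0.5) − 0.02·(-29, -1) = (-2.42, 0.52)
Step 2: at (-2.42, 0.52), ∇h = (-23.2, -0.84) → (-2.42, 0.52) − 0.02·(-23.2, -0.84) = (-1.956, 0.5368)
Step 3: at (-1.956, 0.5368), ∇h = (-18.56, -0.7056) → (-1.956, 0.5368) − 0.02·(-18.56, -0.7056) = (-1.5848, 0.550912)
Step 4: at (-1.5848, 0.550912), ∇h = (-14.848, -0.592704) → (-1.5848, 0.550912) − 0.02·(-14.848, -0.592704) = (-1.28784, 0.56276608)
∂h/∂a at (-1.28784, 0.56276608) = -11.8784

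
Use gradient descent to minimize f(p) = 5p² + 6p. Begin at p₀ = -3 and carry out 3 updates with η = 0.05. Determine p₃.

-0.9

f′(p) = 10p + 6
Step 1: f′(-3) = -24; p₁ = -3 − 0.05·(-24) = -1.8
Step 2: f′(-1.8) = -12; p₂ = -1.8 − 0.05·(-12) = -1.2
Step 3: f′(-1.2) = -6; p₃ = -1.2 − 0.05·(-6) = -0.9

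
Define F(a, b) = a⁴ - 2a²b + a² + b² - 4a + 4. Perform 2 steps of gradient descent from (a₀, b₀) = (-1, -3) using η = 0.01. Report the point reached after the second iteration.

∇F = (4a³ - 4ab + 2a - 4, -2a² + 2b)
(a₁, b₁) = (-1, -3) − 0.01·(-22, -8) = (-0.78, -2.92)
(a₂, b₂) = (-0.78, -2.92) − 0.01·(-16.568608, -7.0568) = (-0.61431392, -2.849432)

(-0.61431392, -2.849432)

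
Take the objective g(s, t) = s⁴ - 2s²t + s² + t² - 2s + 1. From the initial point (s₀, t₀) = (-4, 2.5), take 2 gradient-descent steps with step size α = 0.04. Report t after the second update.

5.325728

∇g = (4s³ - 4st + 2s - 2, -2s² + 2t)
Step 1: at (-4, 2.5), ∇g = (-226, -27) → (-4, 2.5) − 0.04·(-226, -27) = (5.04, 3.58)
Step 2: at (5.04, 3.58), ∇g = (448.003456, -43.6432) → (5.04, 3.58) − 0.04·(448.003456, -43.6432) = (-12.88013824, 5.325728)
t = 5.325728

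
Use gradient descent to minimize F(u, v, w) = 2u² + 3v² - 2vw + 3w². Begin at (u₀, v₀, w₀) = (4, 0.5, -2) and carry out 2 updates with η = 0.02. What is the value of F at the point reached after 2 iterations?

30.75985088

∇F = (4u, 6v - 2w, -2v + 6w)
Step 1: at (4, 0.5, -2), ∇F = (16, 7, -13) → (4, 0.5, -2) − 0.02·(16, 7, -13) = (3.68, 0.36, -1.74)
Step 2: at (3.68, 0.36, -1.74), ∇F = (14.72, 5.64, -11.16) → (3.68, 0.36, -1.74) − 0.02·(14.72, 5.64, -11.16) = (3.3856, 0.2472, -1.5168)
F(3.3856, 0.2472, -1.5168) = 30.75985088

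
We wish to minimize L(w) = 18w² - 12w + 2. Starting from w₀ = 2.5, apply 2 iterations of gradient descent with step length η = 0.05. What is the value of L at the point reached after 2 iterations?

L′(w) = 36w - 12
Step 1: L′(2.5) = 78; w₁ = 2.5 − 0.05·78 = -1.4
Step 2: L′(-1.4) = -62.4; w₂ = -1.4 − 0.05·(-62.4) = 1.72
L(1.72) = 34.6112

34.6112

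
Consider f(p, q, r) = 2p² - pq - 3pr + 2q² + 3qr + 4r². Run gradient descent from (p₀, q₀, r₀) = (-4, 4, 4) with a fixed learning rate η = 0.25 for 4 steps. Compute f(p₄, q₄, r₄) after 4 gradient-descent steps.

20642.2119140625

∇f = (4p - q - 3r, -p + 4q + 3r, -3p + 3q + 8r)
Step 1: at (-4, 4, 4), ∇f = (-32, 32, 56) → (-4, 4, 4) − 0.25·(-32, 32, 56) = (4, -4, -10)
Step 2: at (4, -4, -10), ∇f = (50, -50, -104) → (4, -4, -10) − 0.25·(50, -50, -104) = (-8.5, 8.5, 16)
Step 3: at (-8.5, 8.5, 16), ∇f = (-90.5, 90.5, 179) → (-8.5, 8.5, 16) − 0.25·(-90.5, 90.5, 179) = (14.125, -14.125, -28.75)
Step 4: at (14.125, -14.125, -28.75), ∇f = (156.875, -156.875, -314.75) → (14.125, -14.125, -28.75) − 0.25·(156.875, -156.875, -314.75) = (-25.09375, 25.09375, 49.9375)
f(-25.09375, 25.09375, 49.9375) = 20642.2119140625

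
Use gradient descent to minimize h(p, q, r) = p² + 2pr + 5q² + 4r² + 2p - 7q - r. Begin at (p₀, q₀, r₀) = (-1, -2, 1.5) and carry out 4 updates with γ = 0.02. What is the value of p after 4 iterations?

-1.18864768

∇h = (2p + 2r + 2, 10q - 7, 2p + 8r - 1)
Step 1: at (-1, -2, 1.5), ∇h = (3, -27, 9) → (-1, -2, 1.5) − 0.02·(3, -27, 9) = (-1.06, -1.46, 1.32)
Step 2: at (-1.06, -1.46, 1.32), ∇h = (2.52, -21.6, 7.44) → (-1.06, -1.46, 1.32) − 0.02·(2.52, -21.6, 7.44) = (-1.1104, -1.028, 1.1712)
Step 3: at (-1.1104, -1.028, 1.1712), ∇h = (2.1216, -17.28, 6.1488) → (-1.1104, -1.028, 1.1712) − 0.02·(2.1216, -17.28, 6.1488) = (-1.152832, -0.6824, 1.048224)
Step 4: at (-1.152832, -0.6824, 1.048224), ∇h = (1.790784, -13.824, 5.080128) → (-1.152832, -0.6824, 1.048224) − 0.02·(1.790784, -13.824, 5.080128) = (-1.18864768, -0.40592, 0.94662144)
p = -1.18864768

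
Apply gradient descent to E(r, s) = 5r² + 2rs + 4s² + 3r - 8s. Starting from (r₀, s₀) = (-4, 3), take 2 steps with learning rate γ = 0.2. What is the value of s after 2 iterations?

∇E = (10r + 2s + 3, 2r + 8s - 8)
Step 1: at (-4, 3), ∇E = (-31, 8) → (-4, 3) − 0.2·(-31, 8) = (2.2, 1.4)
Step 2: at (2.2, 1.4), ∇E = (27.8, 7.6) → (2.2, 1.4) − 0.2·(27.8, 7.6) = (-3.36, -0.12)
s = -0.12

-0.12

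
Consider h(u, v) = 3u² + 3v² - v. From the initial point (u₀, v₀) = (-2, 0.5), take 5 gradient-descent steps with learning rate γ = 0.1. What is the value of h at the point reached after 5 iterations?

∇h = (6u, 6v - 1)
Step 1: at (-2, 0.5), ∇h = (-12, 2) → (-2, 0.5) − 0.1·(-12, 2) = (-0.8, 0.3)
Step 2: at (-0.8, 0.3), ∇h = (-4.8, 0.8) → (-0.8, 0.3) − 0.1·(-4.8, 0.8) = (-0.32, 0.22)
Step 3: at (-0.32, 0.22), ∇h = (-1.92, 0.32) → (-0.32, 0.22) − 0.1·(-1.92, 0.32) = (-0.128, 0.188)
Step 4: at (-0.128, 0.188), ∇h = (-0.768, 0.128) → (-0.128, 0.188) − 0.1·(-0.768, 0.128) = (-0.0512, 0.1752)
Step 5: at (-0.0512, 0.1752), ∇h = (-0.3072, 0.0512) → (-0.0512, 0.1752) − 0.1·(-0.3072, 0.0512) = (-0.02048, 0.17008)
h(-0.02048, 0.17008) = -0.0820400896

-0.0820400896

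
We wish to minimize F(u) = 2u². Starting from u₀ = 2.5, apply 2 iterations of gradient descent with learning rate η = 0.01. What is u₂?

F′(u) = 4u
u₁ = 2.5 − 0.01·10 = 2.4
u₂ = 2.4 − 0.01·9.6 = 2.304

2.304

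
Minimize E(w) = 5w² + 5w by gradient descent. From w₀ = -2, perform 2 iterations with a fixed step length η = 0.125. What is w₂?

-0.59375

E′(w) = 10w + 5
Step 1: E′(-2) = -15; w₁ = -2 − 0.125·(-15) = -0.125
Step 2: E′(-0.125) = 3.75; w₂ = -0.125 − 0.125·3.75 = -0.59375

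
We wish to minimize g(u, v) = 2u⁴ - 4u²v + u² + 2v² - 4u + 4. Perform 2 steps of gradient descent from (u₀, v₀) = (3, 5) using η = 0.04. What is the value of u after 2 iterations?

∇g = (8u³ - 8uv + 2u - 4, -4u² + 4v)
(u₁, v₁) = (3, 5) − 0.04·(98, -16) = (-0.92, 5.64)
(u₂, v₂) = (-0.92, 5.64) − 0.04·(29.440896, 19.1744) = (-2.09763584, 4.873024)
u = -2.09763584

-2.09763584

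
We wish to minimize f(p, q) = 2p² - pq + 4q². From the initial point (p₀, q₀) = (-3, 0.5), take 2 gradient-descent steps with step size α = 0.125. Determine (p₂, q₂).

(-0.765625, -0.1796875)

∇f = (4p - q, -p + 8q)
(p₁, q₁) = (-3, 0.5) − 0.125·(-12.5, 7) = (-1.4375, -0.375)
(p₂, q₂) = (-1.4375, -0.375) − 0.125·(-5.375, -1.5625) = (-0.765625, -0.1796875)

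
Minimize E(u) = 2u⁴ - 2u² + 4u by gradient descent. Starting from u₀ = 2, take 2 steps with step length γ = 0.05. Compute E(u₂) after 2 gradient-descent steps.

E′(u) = 8u³ - 4u + 4
u₁ = 2 − 0.05·60 = -1
u₂ = -1 − 0.05·0 = -1
E(-1) = -4

-4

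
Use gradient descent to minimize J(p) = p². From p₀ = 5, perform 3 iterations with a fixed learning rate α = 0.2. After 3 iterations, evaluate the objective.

J′(p) = 2p
Step 1: J′(5) = 10; p₁ = 5 − 0.2·10 = 3
Step 2: J′(3) = 6; p₂ = 3 − 0.2·6 = 1.8
Step 3: J′(1.8) = 3.6; p₃ = 1.8 − 0.2·3.6 = 1.08
J(1.08) = 1.1664

1.1664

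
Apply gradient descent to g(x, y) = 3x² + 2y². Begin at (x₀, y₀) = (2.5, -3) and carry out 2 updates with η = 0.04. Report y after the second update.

∇g = (6x, 4y)
(x₁, y₁) = (2.5, -3) − 0.04·(15, -12) = (1.9, -2.52)
(x₂, y₂) = (1.9, -2.52) − 0.04·(11.4, -10.08) = (1.444, -2.1168)
y = -2.1168

-2.1168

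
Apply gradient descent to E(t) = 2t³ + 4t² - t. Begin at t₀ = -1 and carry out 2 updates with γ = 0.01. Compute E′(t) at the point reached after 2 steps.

E′(t) = 6t² + 8t - 1
Step 1: E′(-1) = -3; t₁ = -1 − 0.01·(-3) = -0.97
Step 2: E′(-0.97) = -3.1146; t₂ = -0.97 − 0.01·(-3.1146) = -0.938854
E′(t) at (-0.938854) = -3.222151000104

-3.222151000104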